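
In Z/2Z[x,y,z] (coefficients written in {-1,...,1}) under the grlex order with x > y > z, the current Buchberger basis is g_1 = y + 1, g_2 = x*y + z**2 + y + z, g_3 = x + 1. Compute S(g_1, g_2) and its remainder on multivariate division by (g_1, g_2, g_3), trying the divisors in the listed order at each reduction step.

lcm(LM(g_1), LM(g_2)) = x*y.
S = (lcm/LT(g_1))·g_1 − (lcm/LT(g_2))·g_2 = z**2 + x + y + z.
Reduce S modulo (g_1, g_2, g_3) in that order:
  leading term z**2: no divisor's leading term divides it; move z**2 to the remainder.
  leading term x: subtract (1)·g_3 from x + y + z → y + z + 1
  leading term y: subtract (1)·g_1 from y + z + 1 → z
  leading term z: no divisor's leading term divides it; move z to the remainder.
The remainder z**2 + z is nonzero, so it would be added as the next basis element.

S(g_1, g_2) = z**2 + x + y + z; remainder on division = z**2 + z.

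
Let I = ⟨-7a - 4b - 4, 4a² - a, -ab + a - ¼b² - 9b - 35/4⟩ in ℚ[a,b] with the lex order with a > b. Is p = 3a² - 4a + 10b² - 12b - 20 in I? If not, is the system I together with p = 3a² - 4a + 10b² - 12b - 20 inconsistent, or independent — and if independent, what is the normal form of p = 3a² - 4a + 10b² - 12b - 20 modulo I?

First compute the reduced Gröbner basis of I by Buchberger's algorithm.
f_1 = -7a - 4b - 4, LT = a.
f_2 = 4a² - a, LT = a².
f_3 = -ab + a - ¼b² - 9b - 35/4, LT = ab.

S(f_1,f_2): lcm = a². S = 4/7ab + 23/28a.
  leading term ab: subtract (-4/49b)·f_1 from 4/7ab + 23/28a → 23/28a - 16/49b² - 16/49b
  leading term a: subtract (-23/196)·f_1 from 23/28a - 16/49b² - 16/49b → -16/49b² - 39/49b - 23/49
  leading term b²: no divisor's leading term divides it; move -16/49b² to the remainder.
  leading term b: no divisor's leading term divides it; move -39/49b to the remainder.
  leading term 1: no divisor's leading term divides it; move -23/49 to the remainder.
  remainder -16/49b² - 39/49b - 23/49 ≠ 0; add h_4 = -16/49b² - 39/49b - 23/49 to the basis.

S(f_1,f_3): lcm = ab. S = a + 9/28b² - 59/7b - 35/4.
  leading term a: subtract (-1/7)·f_1 from a + 9/28b² - 59/7b - 35/4 → 9/28b² - 9b - 261/28
  leading term b²: subtract (-63/64)·h_4 from 9/28b² - 9b - 261/28 → -4383/448b - 4383/448
  leading term b: no divisor's leading term divides it; move -4383/448b to the remainder.
  leading term 1: no divisor's leading term divides it; move -4383/448 to the remainder.
  remainder -4383/448b - 4383/448 ≠ 0; add h_5 = -4383/448b - 4383/448 to the basis.

The other S-polynomials (S(f_2,f_3), S(f_1,h_4), S(f_2,h_4), S(f_3,h_4), S(f_1,h_5), S(f_2,h_5), S(f_3,h_5), S(h_4,h_5)) all reduce to 0 modulo the current basis, so we have a Gröbner basis.
Inter-reduce: drop elements whose leading term is divisible by another's, tail-reduce, and make monic.
Reduced Gröbner basis: {a, b + 1}.
Label its elements g_1 = a, g_2 = b + 1.

Reduce p = 3a² - 4a + 10b² - 12b - 20 modulo G:
  leading term a²: subtract (3a)·g_1 from 3a² - 4a + 10b² - 12b - 20 → -4a + 10b² - 12b - 20
  leading term a: subtract (-4)·g_1 from -4a + 10b² - 12b - 20 → 10b² - 12b - 20
  leading term b²: subtract (10b)·g_2 from 10b² - 12b - 20 → -22b - 20
  leading term b: subtract (-22)·g_2 from -22b - 20 → 2
  leading term 1: no divisor's leading term divides it; move 2 to the remainder.
  normal form = 2.
The normal form is nonzero, so p ∉ I. Since p minus its normal form lies in I, I + (p) = I + (r) where r = 2; decide whether this ideal is the whole ring.
Here r = 2 is a nonzero constant, hence a unit: 1 ∈ I + (p), the Gröbner basis of I + (p) is {1}, and the enlarged system has no common solution — adjoining p is inconsistent.

The remainder on division by a Gröbner basis is unique — it is the normal form.

Adjoining 3a² - 4a + 10b² - 12b - 20 makes the ideal the whole ring: the system is inconsistent.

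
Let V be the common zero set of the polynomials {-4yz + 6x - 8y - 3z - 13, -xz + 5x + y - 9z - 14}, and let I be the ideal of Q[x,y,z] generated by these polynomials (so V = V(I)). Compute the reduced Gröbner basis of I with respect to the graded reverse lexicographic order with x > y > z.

G = {x^2 - 14/3xy - 2/3y^2 + 13/3x - 19/6y - 25/2, xz - 5x - y + 9z + 14, yz - 3/2x + 2y + 3/4z + 13/4}

f_1 = -4yz + 6x - 8y - 3z - 13, LT = yz.
f_2 = -xz + 5x + y - 9z - 14, LT = xz.

S(f_1,f_2): lcm = xyz. S = -3/2x^2 + 7xy + y^2 + 3/4xz - 9yz + 13/4x - 14y.
  leading term x^2: no divisor's leading term divides it; move -3/2x^2 to the remainder.
  leading term xy: no divisor's leading term divides it; move 7xy to the remainder.
  leading term y^2: no divisor's leading term divides it; move y^2 to the remainder.
  leading term xz: subtract (-3/4)·f_2 from 3/4xz - 9yz + 13/4x - 14y → -9yz + 7x - 53/4y - 27/4z - 21/2
  leading term yz: subtract (9/4)·f_1 from -9yz + 7x - 53/4y - 27/4z - 21/2 → -13/2x + 19/4y + 75/4
  leading term x: no divisor's leading term divides it; move -13/2x to the remainder.
  leading term y: no divisor's leading term divides it; move 19/4y to the remainder.
  leading term 1: no divisor's leading term divides it; move 75/4 to the remainder.
  remainder -3/2x^2 + 7xy + y^2 - 13/2x + 19/4y + 75/4 ≠ 0; add g_3 = -3/2x^2 + 7xy + y^2 - 13/2x + 19/4y + 75/4 to the basis.

S(f_1,g_3): leading monomials are coprime, so the S-polynomial reduces to 0 (Buchberger's first criterion).
S(f_2,g_3): lcm = x^2z. S = 14/3xyz + 2/3y^2z - 5x^2 - xy + 14/3xz + 19/6yz + 14x + 25/2z.
  leading term xyz: subtract (-7/6x)·f_1 from 14/3xyz + 2/3y^2z - 5x^2 - xy + 14/3xz + 19/6yz + 14x + 25/2z → 2/3y^2z + 2x^2 - 31/3xy + 7/6xz + 19/6yz - 7/6x + 25/2z
  leading term y^2z: subtract (-1/6y)·f_1 from 2/3y^2z + 2x^2 - 31/3xy + 7/6xz + 19/6yz - 7/6x + 25/2z → 2x^2 - 28/3xy - 4/3y^2 + 7/6xz + 8/3yz - 7/6x - 13/6y + 25/2z
  leading term x^2: subtract (-4/3)·g_3 from 2x^2 - 28/3xy - 4/3y^2 + 7/6xz + 8/3yz - 7/6x - 13/6y + 25/2z → 7/6xz + 8/3yz - 59/6x + 25/6y + 25/2z + 25
  leading term xz: subtract (-7/6)·f_2 from 7/6xz + 8/3yz - 59/6x + 25/6y + 25/2z + 25 → 8/3yz - 4x + 16/3y + 2z + 26/3
  leading term yz: subtract (-2/3)·f_1 from 8/3yz - 4x + 16/3y + 2z + 26/3 → 0
  remainder 0.

Every S-polynomial of the final basis reduces to 0, so we have a Gröbner basis.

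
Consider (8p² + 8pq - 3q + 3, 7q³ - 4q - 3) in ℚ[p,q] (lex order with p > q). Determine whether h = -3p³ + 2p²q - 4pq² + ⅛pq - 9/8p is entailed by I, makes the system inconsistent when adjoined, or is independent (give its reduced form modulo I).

First compute the reduced Gröbner basis of I by Buchberger's algorithm.
f_1 = 8p² + 8pq - 3q + 3, LT = p².
f_2 = 7q³ - 4q - 3, LT = q³.

The S-polynomials (S(f_1,f_2)) all reduce to 0 modulo the current basis, so we have a Gröbner basis.
Inter-reduce: drop elements whose leading term is divisible by another's, tail-reduce, and make monic.
Reduced Gröbner basis: {p² + pq - ⅜q + ⅜, q³ - 4/7q - 3/7}.
Label its elements g_1 = p² + pq - ⅜q + ⅜, g_2 = q³ - 4/7q - 3/7.

Reduce h = -3p³ + 2p²q - 4pq² + ⅛pq - 9/8p modulo G:
  leading term p³: subtract (-3p)·g_1 from -3p³ + 2p²q - 4pq² + ⅛pq - 9/8p → 5p²q - 4pq² - pq
  leading term p²q: subtract (5q)·g_1 from 5p²q - 4pq² - pq → -9pq² - pq + 15/8q² - 15/8q
  leading term pq²: no divisor's leading term divides it; move -9pq² to the remainder.
  leading term pq: no divisor's leading term divides it; move -pq to the remainder.
  leading term q²: no divisor's leading term divides it; move 15/8q² to the remainder.
  leading term q: no divisor's leading term divides it; move -15/8q to the remainder.
  normal form = -9pq² - pq + 15/8q² - 15/8q.
The normal form is nonzero, so h ∉ I. Since h minus its normal form lies in I, I + (h) = I + (r) where r = -9pq² - pq + 15/8q² - 15/8q; decide whether this ideal is the whole ring.
Run Buchberger on G together with r (pairs among the g_i already reduce to 0 since G is a Gröbner basis):
g_1 = p² + pq - ⅜q + ⅜, LT = p².
g_2 = q³ - 4/7q - 3/7, LT = q³.
r = -9pq² - pq + 15/8q² - 15/8q, LT = pq².

S(g_1,r): lcm = p²q². S = -1/9p²q + pq³ + 5/24pq² - 5/24pq - ⅜q³ + ⅜q².
  reduce S modulo (g_1, g_2, r):
  remainder 743/2268pq + 3/7p + 691/1728q² - 2893/12096q - 9/56 ≠ 0; add m_4 = 743/2268pq + 3/7p + 691/1728q² - 2893/12096q - 9/56 to the basis.

S(g_2,r): lcm = pq³. S = -1/9pq² - 4/7pq - 3/7p + 5/24q³ - 5/24q².
  reduce S modulo (g_1, g_2, r, m_4):
  remainder 225/743p + 5361/11888q² - 22133/83216q - 7697/41608 ≠ 0; add m_5 = 225/743p + 5361/11888q² - 22133/83216q - 7697/41608 to the basis.

S(g_1,m_4): lcm = p²q. S = -972/743p² - 2623/11888pq² + 8679/11888pq + 729/1486p - ⅜q² + ⅜q.
  reduce S modulo (g_1, g_2, r, m_4, m_5):
  remainder 10377/29720q² - 209247/416080q + 63969/416080 ≠ 0; add m_6 = 10377/29720q² - 209247/416080q + 63969/416080 to the basis.

S(g_2,m_4): lcm = pq³. S = -972/743pq² - 4/7pq - 3/7p - 14511/11888q⁴ + 8679/11888q³ + 729/1486q².
  reduce S modulo (g_1, g_2, r, m_4, m_5, m_6):
  remainder -6829977/27413728q + 6829977/27413728 ≠ 0; add m_7 = -6829977/27413728q + 6829977/27413728 to the basis.

The other S-polynomials (S(g_1,g_2), S(r,m_4), S(g_1,m_5), S(g_2,m_5), S(r,m_5), S(m_4,m_5), S(g_1,m_6), S(g_2,m_6), S(r,m_6), S(m_4,m_6), S(m_5,m_6), S(g_1,m_7), S(g_2,m_7), S(r,m_7), S(m_4,m_7), S(m_5,m_7), S(m_6,m_7)) all reduce to 0 modulo the current basis, so we have a Gröbner basis.
Inter-reduce: drop elements whose leading term is divisible by another's, tail-reduce, and make monic.
Reduced Gröbner basis: {p, q - 1}.
The reduced Gröbner basis of I + (h) is {p, q - 1} ≠ {1}, a proper ideal, so the enlarged system stays consistent: h is independent of I, with normal form -9pq² - pq + 15/8q² - 15/8q.

-3p³ + 2p²q - 4pq² + ⅛pq - 9/8p is independent of I; its normal form modulo I is -9pq² - pq + 15/8q² - 15/8q.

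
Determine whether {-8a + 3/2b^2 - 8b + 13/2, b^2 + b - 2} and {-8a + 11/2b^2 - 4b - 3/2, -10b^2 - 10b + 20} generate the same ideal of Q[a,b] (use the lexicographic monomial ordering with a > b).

Since reduced Gröbner bases are canonical representatives of ideals under a given ordering, it suffices to compute and compare them.
Buchberger on the first generating set:
f_1 = -8a + 3/2b^2 - 8b + 13/2, LT = a.
f_2 = b^2 + b - 2, LT = b^2.

S(f_1,f_2): leading monomials are coprime, so the S-polynomial reduces to 0 (Buchberger's first criterion).
Every S-polynomial of the final basis reduces to 0, so we have a Gröbner basis.
Inter-reduce: drop elements whose leading term is divisible by another's, tail-reduce, and make monic.
Reduced Gröbner basis: {a + 19/16b - 19/16, b^2 + b - 2}.

Buchberger on the second generating set:
h_1 = -8a + 11/2b^2 - 4b - 3/2, LT = a.
h_2 = -10b^2 - 10b + 20, LT = b^2.

S(h_1,h_2): leading monomials are coprime, so the S-polynomial reduces to 0 (Buchberger's first criterion).
Every S-polynomial of the final basis reduces to 0, so we have a Gröbner basis.
Inter-reduce: drop elements whose leading term is divisible by another's, tail-reduce, and make monic.
Reduced Gröbner basis: {a + 19/16b - 19/16, b^2 + b - 2}.

Same reduced basis, so the two generating sets span the same ideal.

Yes, the ideals are equal.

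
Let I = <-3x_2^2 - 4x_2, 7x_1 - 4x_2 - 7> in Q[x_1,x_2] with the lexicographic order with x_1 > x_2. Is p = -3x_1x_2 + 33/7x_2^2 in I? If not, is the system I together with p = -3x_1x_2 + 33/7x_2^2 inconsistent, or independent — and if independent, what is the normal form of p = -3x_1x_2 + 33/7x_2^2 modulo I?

-3x_1x_2 + 33/7x_2^2 is independent of I; its normal form modulo I is -7x_2.

First compute the reduced Gröbner basis of I by Buchberger's algorithm.
f_1 = -3x_2^2 - 4x_2, LT = x_2^2.
f_2 = 7x_1 - 4x_2 - 7, LT = x_1.

The S-polynomials (S(f_1,f_2)) all reduce to 0 modulo the current basis, so we have a Gröbner basis.
Inter-reduce: drop elements whose leading term is divisible by another's, tail-reduce, and make monic.
Reduced Gröbner basis: {x_1 - 4/7x_2 - 1, x_2^2 + 4/3x_2}.
Label its elements g_1 = x_1 - 4/7x_2 - 1, g_2 = x_2^2 + 4/3x_2.

Reduce p = -3x_1x_2 + 33/7x_2^2 modulo G:
  leading term x_1x_2: subtract (-3x_2)·g_1 from -3x_1x_2 + 33/7x_2^2 → 3x_2^2 - 3x_2
  leading term x_2^2: subtract (3)·g_2 from 3x_2^2 - 3x_2 → -7x_2
  leading term x_2: no divisor's leading term divides it; move -7x_2 to the remainder.
  normal form = -7x_2.
The normal form is nonzero, so p ∉ I. Since p minus its normal form lies in I, I + (p) = I + (r) where r = -7x_2; decide whether this ideal is the whole ring.
Run Buchberger on G together with r (pairs among the g_i already reduce to 0 since G is a Gröbner basis):
g_1 = x_1 - 4/7x_2 - 1, LT = x_1.
g_2 = x_2^2 + 4/3x_2, LT = x_2^2.
r = -7x_2, LT = x_2.

The S-polynomials (S(g_1,g_2), S(g_1,r), S(g_2,r)) all reduce to 0 modulo the current basis, so we have a Gröbner basis.
Inter-reduce: drop elements whose leading term is divisible by another's, tail-reduce, and make monic.
Reduced Gröbner basis: {x_1 - 1, x_2}.
The reduced Gröbner basis of I + (p) is {x_1 - 1, x_2} ≠ {1}, a proper ideal, so the enlarged system stays consistent: p is independent of I, with normal form -7x_2.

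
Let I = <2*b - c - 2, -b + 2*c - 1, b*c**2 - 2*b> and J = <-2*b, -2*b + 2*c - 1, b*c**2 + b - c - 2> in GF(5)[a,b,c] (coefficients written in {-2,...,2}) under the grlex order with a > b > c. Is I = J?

Yes, the ideals are equal.

For a fixed monomial order, each ideal has a unique reduced Gröbner basis; comparing bases decides equality.
Buchberger on the first generating set:
f_1 = 2*b - c - 2, LT = b.
f_2 = -b + 2*c - 1, LT = b.
f_3 = b*c**2 - 2*b, LT = b*c**2.

S(f_1,f_2): lcm = b. S = -c - 2.
  leading term c: no divisor's leading term divides it; move -c to the remainder.
  leading term 1: no divisor's leading term divides it; move -2 to the remainder.
  remainder -c - 2 ≠ 0; add g_4 = -c - 2 to the basis.

S(f_1,f_3): lcm = b*c**2. S = 2*c**3 - c**2 + 2*b.
  leading term c**3: subtract (-2*c**2)·g_4 from 2*c**3 - c**2 + 2*b → 2*b
  leading term b: subtract (1)·f_1 from 2*b → c + 2
  leading term c: subtract (-1)·g_4 from c + 2 → 0
  remainder 0.

S(f_2,f_3): lcm = b*c**2. S = -2*c**3 + c**2 + 2*b.
  leading term c**3: subtract (2*c**2)·g_4 from -2*c**3 + c**2 + 2*b → 2*b
  leading term b: subtract (1)·f_1 from 2*b → c + 2
  leading term c: subtract (-1)·g_4 from c + 2 → 0
  remainder 0.

S(f_1,g_4): leading monomials are coprime, so the S-polynomial reduces to 0 (Buchberger's first criterion).
S(f_2,g_4): leading monomials are coprime, so the S-polynomial reduces to 0 (Buchberger's first criterion).
S(f_3,g_4): lcm = b*c**2. S = -2*b*c - 2*b.
  leading term b*c: subtract (-c)·f_1 from -2*b*c - 2*b → -c**2 - 2*b - 2*c
  leading term c**2: subtract (c)·g_4 from -c**2 - 2*b - 2*c → -2*b
  leading term b: subtract (-1)·f_1 from -2*b → -c - 2
  leading term c: subtract (1)·g_4 from -c - 2 → 0
  remainder 0.

Every S-polynomial of the final basis reduces to 0, so we have a Gröbner basis.
Inter-reduce: drop elements whose leading term is divisible by another's, tail-reduce, and make monic.
Reduced Gröbner basis: {b, c + 2}.

Buchberger on the second generating set:
h_1 = -2*b, LT = b.
h_2 = -2*b + 2*c - 1, LT = b.
h_3 = b*c**2 + b - c - 2, LT = b*c**2.

S(h_1,h_2): lcm = b. S = c + 2.
  leading term c: no divisor's leading term divides it; move c to the remainder.
  leading term 1: no divisor's leading term divides it; move 2 to the remainder.
  remainder c + 2 ≠ 0; add k_4 = c + 2 to the basis.

S(h_1,h_3): lcm = b*c**2. S = -b + c + 2.
  leading term b: subtract (-2)·h_1 from -b + c + 2 → c + 2
  leading term c: subtract (1)·k_4 from c + 2 → 0
  remainder 0.

S(h_2,h_3): lcm = b*c**2. S = -c**3 - 2*c**2 - b + c + 2.
  leading term c**3: subtract (-c**2)·k_4 from -c**3 - 2*c**2 - b + c + 2 → -b + c + 2
  leading term b: subtract (-2)·h_1 from -b + c + 2 → c + 2
  leading term c: subtract (1)·k_4 from c + 2 → 0
  remainder 0.

S(h_1,k_4): leading monomials are coprime, so the S-polynomial reduces to 0 (Buchberger's first criterion).
S(h_2,k_4): leading monomials are coprime, so the S-polynomial reduces to 0 (Buchberger's first criterion).
S(h_3,k_4): lcm = b*c**2. S = -2*b*c + b - c - 2.
  leading term b*c: subtract (c)·h_1 from -2*b*c + b - c - 2 → b - c - 2
  leading term b: subtract (2)·h_1 from b - c - 2 → -c - 2
  leading term c: subtract (-1)·k_4 from -c - 2 → 0
  remainder 0.

Every S-polynomial of the final basis reduces to 0, so we have a Gröbner basis.
Inter-reduce: drop elements whose leading term is divisible by another's, tail-reduce, and make monic.
Reduced Gröbner basis: {b, c + 2}.

The two bases agree; hence the ideals are identical.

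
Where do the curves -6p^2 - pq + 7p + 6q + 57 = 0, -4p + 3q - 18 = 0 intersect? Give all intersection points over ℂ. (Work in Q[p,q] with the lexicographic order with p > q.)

{(-3, 2), (93/22, 128/11)}

Compute a lex Gröbner basis by Buchberger's algorithm.
f_1 = -6p^2 - pq + 7p + 6q + 57, LT = p^2.
f_2 = -4p + 3q - 18, LT = p.

S(f_1,f_2): lcm = p^2. S = 11/12pq - 17/3p - q - 19/2.
  leading term pq: subtract (-11/48q)·f_2 from 11/12pq - 17/3p - q - 19/2 → -17/3p + 11/16q^2 - 41/8q - 19/2
  leading term p: subtract (17/12)·f_2 from -17/3p + 11/16q^2 - 41/8q - 19/2 → 11/16q^2 - 75/8q + 16
  leading term q^2: no divisor's leading term divides it; move 11/16q^2 to the remainder.
  leading term q: no divisor's leading term divides it; move -75/8q to the remainder.
  leading term 1: no divisor's leading term divides it; move 16 to the remainder.
  remainder 11/16q^2 - 75/8q + 16 ≠ 0; add h_3 = 11/16q^2 - 75/8q + 16 to the basis.

S(f_1,h_3): leading monomials are coprime, so the S-polynomial reduces to 0 (Buchberger's first criterion).
S(f_2,h_3): leading monomials are coprime, so the S-polynomial reduces to 0 (Buchberger's first criterion).
Every S-polynomial of the final basis reduces to 0, so we have a Gröbner basis.
Inter-reduce: drop elements whose leading term is divisible by another's, tail-reduce, and make monic.
Reduced Gröbner basis: {p - 3/4q + 9/2, q^2 - 150/11q + 256/11}.

Since the basis is lex-ordered, q^2 - 150/11q + 256/11 is univariate in q. Its roots are {2, 128/11}. Back-substituting each root into the other basis elements fixes the other coordinates.
  q = 2: the earlier basis element becomes p + 3 = 0, giving p = -3 — point (-3, 2).
  q = 128/11: the earlier basis element becomes p - 93/22 = 0, giving p = 93/22 — point (93/22, 128/11).
Check: every point annihilates each of the original generators.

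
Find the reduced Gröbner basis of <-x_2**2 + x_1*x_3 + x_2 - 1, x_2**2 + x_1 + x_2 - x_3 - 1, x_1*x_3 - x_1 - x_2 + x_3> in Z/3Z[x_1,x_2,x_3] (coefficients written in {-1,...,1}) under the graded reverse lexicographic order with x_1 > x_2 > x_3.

f_1 = -x_2**2 + x_1*x_3 + x_2 - 1, LT = x_2**2.
f_2 = x_2**2 + x_1 + x_2 - x_3 - 1, LT = x_2**2.
f_3 = x_1*x_3 - x_1 - x_2 + x_3, LT = x_1*x_3.

S(f_1,f_2): lcm = x_2**2. S = -x_1*x_3 - x_1 + x_2 + x_3 - 1.
  reduce S modulo (f_1, f_2, f_3):
  remainder x_1 - x_3 - 1 ≠ 0; add g_4 = x_1 - x_3 - 1 to the basis.

S(f_3,g_4): lcm = x_1*x_3. S = x_3**2 - x_1 - x_2 - x_3.
  reduce S modulo (f_1, f_2, f_3, g_4):
  remainder x_3**2 - x_2 + x_3 - 1 ≠ 0; add g_5 = x_3**2 - x_2 + x_3 - 1 to the basis.

The other S-polynomials (S(f_1,f_3), S(f_2,f_3), S(f_1,g_4), S(f_2,g_4), S(f_1,g_5), S(f_2,g_5), S(f_3,g_5), S(g_4,g_5)) all reduce to 0 modulo the current basis, so we have a Gröbner basis.
Inter-reduce: drop elements whose leading term is divisible by another's, tail-reduce, and make monic.

G = {x_2**2 + x_2, x_3**2 - x_2 + x_3 - 1, x_1 - x_3 - 1}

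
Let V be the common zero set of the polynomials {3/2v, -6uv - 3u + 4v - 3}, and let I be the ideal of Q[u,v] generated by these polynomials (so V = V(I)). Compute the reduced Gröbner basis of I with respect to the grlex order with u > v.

G = {u + 1, v}

f_1 = 3/2v, LT = v.
f_2 = -6uv - 3u + 4v - 3, LT = uv.

S(f_1,f_2): lcm = uv. S = -1/2u + 2/3v - 1/2.
  reduce S modulo (f_1, f_2):
  remainder -1/2u - 1/2 ≠ 0; add g_3 = -1/2u - 1/2 to the basis.

The other S-polynomials (S(f_1,g_3), S(f_2,g_3)) all reduce to 0 modulo the current basis, so we have a Gröbner basis.
Inter-reduce: drop elements whose leading term is divisible by another's, tail-reduce, and make monic.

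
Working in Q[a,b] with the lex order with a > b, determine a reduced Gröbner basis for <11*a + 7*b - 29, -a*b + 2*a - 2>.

f_1 = 11*a + 7*b - 29, LT = a.
f_2 = -a*b + 2*a - 2, LT = a*b.

S(f_1,f_2): lcm = a*b. S = 2*a + 7/11*b**2 - 29/11*b - 2.
  leading term a: subtract (2/11)·f_1 from 2*a + 7/11*b**2 - 29/11*b - 2 → 7/11*b**2 - 43/11*b + 36/11
  leading term b**2: no divisor's leading term divides it; move 7/11*b**2 to the remainder.
  leading term b: no divisor's leading term divides it; move -43/11*b to the remainder.
  leading term 1: no divisor's leading term divides it; move 36/11 to the remainder.
  remainder 7/11*b**2 - 43/11*b + 36/11 ≠ 0; add g_3 = 7/11*b**2 - 43/11*b + 36/11 to the basis.

The other S-polynomials (S(f_1,g_3), S(f_2,g_3)) all reduce to 0 modulo the current basis, so we have a Gröbner basis.
Inter-reduce: drop elements whose leading term is divisible by another's, tail-reduce, and make monic.

G = {a + 7/11*b - 29/11, b**2 - 43/7*b + 36/7}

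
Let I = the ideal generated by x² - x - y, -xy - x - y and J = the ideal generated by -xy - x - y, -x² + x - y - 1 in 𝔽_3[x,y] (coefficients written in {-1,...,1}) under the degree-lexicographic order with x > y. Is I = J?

No, the ideals differ.

Since reduced Gröbner bases are canonical representatives of ideals under a given ordering, it suffices to compute and compare them.
Buchberger on the first generating set:
f_1 = x² - x - y, LT = x².
f_2 = -xy - x - y, LT = xy.

S(f_1,f_2): lcm = x²y. S = -x² + xy - y².
  leading term x²: subtract (-1)·f_1 from -x² + xy - y² → xy - y² - x - y
  leading term xy: subtract (-1)·f_2 from xy - y² - x - y → -y² + x + y
  leading term y²: no divisor's leading term divides it; move -y² to the remainder.
  leading term x: no divisor's leading term divides it; move x to the remainder.
  leading term y: no divisor's leading term divides it; move y to the remainder.
  remainder -y² + x + y ≠ 0; add g_3 = -y² + x + y to the basis.

The other S-polynomials (S(f_1,g_3), S(f_2,g_3)) all reduce to 0 modulo the current basis, so we have a Gröbner basis.
Inter-reduce: drop elements whose leading term is divisible by another's, tail-reduce, and make monic.
Reduced Gröbner basis: {x² - x - y, xy + x + y, y² - x - y}.

Buchberger on the second generating set:
h_1 = -xy - x - y, LT = xy.
h_2 = -x² + x - y - 1, LT = x².

S(h_1,h_2): lcm = x²y. S = x² - xy - y² - y.
  leading term x²: subtract (-1)·h_2 from x² - xy - y² - y → -xy - y² + x + y - 1
  leading term xy: subtract (1)·h_1 from -xy - y² + x + y - 1 → -y² - x - y - 1
  leading term y²: no divisor's leading term divides it; move -y² to the remainder.
  leading term x: no divisor's leading term divides it; move -x to the remainder.
  leading term y: no divisor's leading term divides it; move -y to the remainder.
  leading term 1: no divisor's leading term divides it; move -1 to the remainder.
  remainder -y² - x - y - 1 ≠ 0; add k_3 = -y² - x - y - 1 to the basis.

The other S-polynomials (S(h_1,k_3), S(h_2,k_3)) all reduce to 0 modulo the current basis, so we have a Gröbner basis.
Inter-reduce: drop elements whose leading term is divisible by another's, tail-reduce, and make monic.
Reduced Gröbner basis: {x² - x + y + 1, xy + x + y, y² + x + y + 1}.

Since the reduced bases disagree, the two ideals are not the same.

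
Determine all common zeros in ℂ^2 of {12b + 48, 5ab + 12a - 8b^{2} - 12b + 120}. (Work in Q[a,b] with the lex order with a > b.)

Compute a lex Gröbner basis by Buchberger's algorithm.
f_1 = 12b + 48, LT = b.
f_2 = 5ab + 12a - 8b^{2} - 12b + 120, LT = ab.

S(f_1,f_2): lcm = ab. S = \tfrac{8}{5}a + \tfrac{8}{5}b^{2} + \tfrac{12}{5}b - 24.
  leading term a: no divisor's leading term divides it; move \tfrac{8}{5}a to the remainder.
  leading term b^{2}: subtract (\tfrac{2}{15}b)·f_1 from \tfrac{8}{5}b^{2} + \tfrac{12}{5}b - 24 → -4b - 24
  leading term b: subtract (-\tfrac{1}{3})·f_1 from -4b - 24 → -8
  leading term 1: no divisor's leading term divides it; move -8 to the remainder.
  remainder \tfrac{8}{5}a - 8 ≠ 0; add h_3 = \tfrac{8}{5}a - 8 to the basis.

The other S-polynomials (S(f_1,h_3), S(f_2,h_3)) all reduce to 0 modulo the current basis, so we have a Gröbner basis.
Inter-reduce: drop elements whose leading term is divisible by another's, tail-reduce, and make monic.
Reduced Gröbner basis: {a - 5, b + 4}.

From the last basis element, b + 4 = 0, so b takes values in {-4}. Each choice, substituted upward through the basis, yields the corresponding point(s) of the solution set.
  b = -4: the earlier basis element becomes a - 5 = 0, giving a = 5 — point (5, -4).

{(5, -4)}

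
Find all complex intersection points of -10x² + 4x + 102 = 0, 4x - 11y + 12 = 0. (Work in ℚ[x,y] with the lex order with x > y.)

{(-3, 0), (17/5, 128/55)}

Compute a lex Gröbner basis by Buchberger's algorithm.
f_1 = -10x² + 4x + 102, LT = x².
f_2 = 4x - 11y + 12, LT = x.

S(f_1,f_2): lcm = x². S = 11/4xy - 17/5x - 51/5.
  leading term xy: subtract (11/16y)·f_2 from 11/4xy - 17/5x - 51/5 → -17/5x + 121/16y² - 33/4y - 51/5
  leading term x: subtract (-17/20)·f_2 from -17/5x + 121/16y² - 33/4y - 51/5 → 121/16y² - 88/5y
  leading term y²: no divisor's leading term divides it; move 121/16y² to the remainder.
  leading term y: no divisor's leading term divides it; move -88/5y to the remainder.
  remainder 121/16y² - 88/5y ≠ 0; add h_3 = 121/16y² - 88/5y to the basis.

The other S-polynomials (S(f_1,h_3), S(f_2,h_3)) all reduce to 0 modulo the current basis, so we have a Gröbner basis.
Inter-reduce: drop elements whose leading term is divisible by another's, tail-reduce, and make monic.
Reduced Gröbner basis: {x - 11/4y + 3, y² - 128/55y}.

A lex Gröbner basis eliminates variables successively. Here y² - 128/55y depends only on y, with roots {0, 128/55}; lifting each root through the earlier basis elements recovers the full solutions.
  y = 0: the earlier basis element becomes x + 3 = 0, giving x = -3 — point (-3, 0).
  y = 128/55: the earlier basis element becomes x - 17/5 = 0, giving x = 17/5 — point (17/5, 128/55).
Substituting each solution back into the original system confirms all equations vanish.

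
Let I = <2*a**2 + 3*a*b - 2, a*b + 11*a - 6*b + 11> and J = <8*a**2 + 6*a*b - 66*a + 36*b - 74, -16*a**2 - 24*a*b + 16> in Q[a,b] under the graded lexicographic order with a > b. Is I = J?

For a fixed monomial order, each ideal has a unique reduced Gröbner basis; comparing bases decides equality.
Buchberger on the first generating set:
f_1 = 2*a**2 + 3*a*b - 2, LT = a**2.
f_2 = a*b + 11*a - 6*b + 11, LT = a*b.

S(f_1,f_2): lcm = a**2*b. S = 3/2*a*b**2 - 11*a**2 + 6*a*b - 11*a - b.
  reduce S modulo (f_1, f_2):
  remainder 9*b**2 - 77*a + 37/2*b - 77 ≠ 0; add g_3 = 9*b**2 - 77*a + 37/2*b - 77 to the basis.

The other S-polynomials (S(f_1,g_3), S(f_2,g_3)) all reduce to 0 modulo the current basis, so we have a Gröbner basis.
Inter-reduce: drop elements whose leading term is divisible by another's, tail-reduce, and make monic.
Reduced Gröbner basis: {a**2 - 33/2*a + 9*b - 35/2, a*b + 11*a - 6*b + 11, b**2 - 77/9*a + 37/18*b - 77/9}.

Buchberger on the second generating set:
h_1 = 8*a**2 + 6*a*b - 66*a + 36*b - 74, LT = a**2.
h_2 = -16*a**2 - 24*a*b + 16, LT = a**2.

S(h_1,h_2): lcm = a**2. S = -3/4*a*b - 33/4*a + 9/2*b - 33/4.
  reduce S modulo (h_1, h_2):
  remainder -3/4*a*b - 33/4*a + 9/2*b - 33/4 ≠ 0; add k_3 = -3/4*a*b - 33/4*a + 9/2*b - 33/4 to the basis.

S(h_1,k_3): lcm = a**2*b. S = 3/4*a*b**2 - 11*a**2 - 9/4*a*b + 9/2*b**2 - 11*a - 37/4*b.
  reduce S modulo (h_1, h_2, k_3):
  remainder 9*b**2 - 77*a + 37/2*b - 77 ≠ 0; add k_4 = 9*b**2 - 77*a + 37/2*b - 77 to the basis.

The other S-polynomials (S(h_2,k_3), S(h_1,k_4), S(h_2,k_4), S(k_3,k_4)) all reduce to 0 modulo the current basis, so we have a Gröbner basis.
Inter-reduce: drop elements whose leading term is divisible by another's, tail-reduce, and make monic.
Reduced Gröbner basis: {a**2 - 33/2*a + 9*b - 35/2, a*b + 11*a - 6*b + 11, b**2 - 77/9*a + 37/18*b - 77/9}.

These coincide, so the ideals are equal.

Yes, the ideals are equal.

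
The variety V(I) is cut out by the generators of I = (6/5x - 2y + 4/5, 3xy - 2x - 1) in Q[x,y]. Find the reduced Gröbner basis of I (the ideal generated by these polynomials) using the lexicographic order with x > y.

G = {x - 5/3y + 2/3, y^2 - 16/15y + 1/15}

f_1 = 6/5x - 2y + 4/5, LT = x.
f_2 = 3xy - 2x - 1, LT = xy.

S(f_1,f_2): lcm = xy. S = 2/3x - 5/3y^2 + 2/3y + 1/3.
  leading term x: subtract (5/9)·f_1 from 2/3x - 5/3y^2 + 2/3y + 1/3 → -5/3y^2 + 16/9y - 1/9
  leading term y^2: no divisor's leading term divides it; move -5/3y^2 to the remainder.
  leading term y: no divisor's leading term divides it; move 16/9y to the remainder.
  leading term 1: no divisor's leading term divides it; move -1/9 to the remainder.
  remainder -5/3y^2 + 16/9y - 1/9 ≠ 0; add g_3 = -5/3y^2 + 16/9y - 1/9 to the basis.

S(f_1,g_3): leading monomials are coprime, so the S-polynomial reduces to 0 (Buchberger's first criterion).
S(f_2,g_3): lcm = xy^2. S = 2/5xy - 1/15x - 1/3y.
  leading term xy: subtract (1/3y)·f_1 from 2/5xy - 1/15x - 1/3y → -1/15x + 2/3y^2 - 3/5y
  leading term x: subtract (-1/18)·f_1 from -1/15x + 2/3y^2 - 3/5y → 2/3y^2 - 32/45y + 2/45
  leading term y^2: subtract (-2/5)·g_3 from 2/3y^2 - 32/45y + 2/45 → 0
  remainder 0.

Every S-polynomial of the final basis reduces to 0, so we have a Gröbner basis.
Inter-reduce: drop elements whose leading term is divisible by another's, tail-reduce, and make monic.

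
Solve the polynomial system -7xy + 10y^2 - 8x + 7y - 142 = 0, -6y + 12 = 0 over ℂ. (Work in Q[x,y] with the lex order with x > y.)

Compute a lex Gröbner basis by Buchberger's algorithm.
f_1 = -7xy - 8x + 10y^2 + 7y - 142, LT = xy.
f_2 = -6y + 12, LT = y.

S(f_1,f_2): lcm = xy. S = 22/7x - 10/7y^2 - y + 142/7.
  leading term x: no divisor's leading term divides it; move 22/7x to the remainder.
  leading term y^2: subtract (5/21y)·f_2 from -10/7y^2 - y + 142/7 → -27/7y + 142/7
  leading term y: subtract (9/14)·f_2 from -27/7y + 142/7 → 88/7
  leading term 1: no divisor's leading term divides it; move 88/7 to the remainder.
  remainder 22/7x + 88/7 ≠ 0; add h_3 = 22/7x + 88/7 to the basis.

The other S-polynomials (S(f_1,h_3), S(f_2,h_3)) all reduce to 0 modulo the current basis, so we have a Gröbner basis.
Inter-reduce: drop elements whose leading term is divisible by another's, tail-reduce, and make monic.
Reduced Gröbner basis: {x + 4, y - 2}.

The lex basis is triangular: the last element involves only y. Solving y - 2 = 0 gives y ∈ {2}; substituting each value into the earlier elements determines the remaining variables.
  y = 2: the earlier basis element becomes x + 4 = 0, giving x = -4 — point (-4, 2).
Substituting each solution back into the original system confirms all equations vanish.

{(-4, 2)}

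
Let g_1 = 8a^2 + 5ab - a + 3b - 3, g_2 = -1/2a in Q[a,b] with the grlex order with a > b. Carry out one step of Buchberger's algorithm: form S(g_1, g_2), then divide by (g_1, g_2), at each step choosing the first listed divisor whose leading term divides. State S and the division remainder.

S(g_1, g_2) = 5/8ab - 1/8a + 3/8b - 3/8; remainder on division = 3/8b - 3/8.

lcm(LM(g_1), LM(g_2)) = a^2.
S = (lcm/LT(g_1))·g_1 − (lcm/LT(g_2))·g_2 = 5/8ab - 1/8a + 3/8b - 3/8.
Reduce S modulo (g_1, g_2) in that order:
  leading term ab: subtract (-5/4b)·g_2 from 5/8ab - 1/8a + 3/8b - 3/8 → -1/8a + 3/8b - 3/8
  leading term a: subtract (1/4)·g_2 from -1/8a + 3/8b - 3/8 → 3/8b - 3/8
  leading term b: no divisor's leading term divides it; move 3/8b to the remainder.
  leading term 1: no divisor's leading term divides it; move -3/8 to the remainder.
The remainder 3/8b - 3/8 is nonzero, so it would be added as the next basis element.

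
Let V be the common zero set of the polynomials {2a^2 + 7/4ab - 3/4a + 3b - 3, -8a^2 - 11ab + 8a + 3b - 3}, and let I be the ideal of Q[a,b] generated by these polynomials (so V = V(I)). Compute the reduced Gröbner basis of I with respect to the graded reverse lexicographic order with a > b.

G = {a^2 + 23/32a + 153/32b - 153/32, ab - 5/4a - 15/4b + 15/4, b^2 + 10/51a + 64/51b - 115/51}

f_1 = 2a^2 + 7/4ab - 3/4a + 3b - 3, LT = a^2.
f_2 = -8a^2 - 11ab + 8a + 3b - 3, LT = a^2.

S(f_1,f_2): lcm = a^2. S = -1/2ab + 5/8a + 15/8b - 15/8.
  reduce S modulo (f_1, f_2):
  remainder -1/2ab + 5/8a + 15/8b - 15/8 ≠ 0; add g_3 = -1/2ab + 5/8a + 15/8b - 15/8 to the basis.

S(f_1,g_3): lcm = a^2b. S = 7/8ab^2 + 5/4a^2 + 27/8ab + 3/2b^2 - 15/4a - 3/2b.
  reduce S modulo (f_1, f_2, g_3):
  remainder 153/32b^2 + 15/16a + 6b - 345/32 ≠ 0; add g_4 = 153/32b^2 + 15/16a + 6b - 345/32 to the basis.

The other S-polynomials (S(f_2,g_3), S(f_1,g_4), S(f_2,g_4), S(g_3,g_4)) all reduce to 0 modulo the current basis, so we have a Gröbner basis.
Inter-reduce: drop elements whose leading term is divisible by another's, tail-reduce, and make monic.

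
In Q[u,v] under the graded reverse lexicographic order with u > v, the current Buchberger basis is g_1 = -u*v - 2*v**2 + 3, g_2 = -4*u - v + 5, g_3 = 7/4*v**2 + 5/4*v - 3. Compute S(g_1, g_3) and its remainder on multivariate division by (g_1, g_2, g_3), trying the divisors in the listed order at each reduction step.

lcm(LM(g_1), LM(g_3)) = u*v**2.
S = (lcm/LT(g_1))·g_1 − (lcm/LT(g_3))·g_3 = 2*v**3 - 5/7*u*v + 12/7*u - 3*v.
Reduce S modulo (g_1, g_2, g_3) in that order:
  leading term v**3: subtract (8/7*v)·g_3 from 2*v**3 - 5/7*u*v + 12/7*u - 3*v → -5/7*u*v - 10/7*v**2 + 12/7*u + 3/7*v
  leading term u*v: subtract (5/7)·g_1 from -5/7*u*v - 10/7*v**2 + 12/7*u + 3/7*v → 12/7*u + 3/7*v - 15/7
  leading term u: subtract (-3/7)·g_2 from 12/7*u + 3/7*v - 15/7 → 0
The remainder is 0, so this S-polynomial contributes no new basis element.

S(g_1, g_3) = 2*v**3 - 5/7*u*v + 12/7*u - 3*v; remainder on division = 0.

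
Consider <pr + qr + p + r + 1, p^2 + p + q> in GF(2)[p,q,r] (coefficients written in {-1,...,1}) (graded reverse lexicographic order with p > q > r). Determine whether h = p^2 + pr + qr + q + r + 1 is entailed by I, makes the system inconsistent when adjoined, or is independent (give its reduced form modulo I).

First compute the reduced Gröbner basis of I by Buchberger's algorithm.
f_1 = pr + qr + p + r + 1, LT = pr.
f_2 = p^2 + p + q, LT = p^2.

S(f_1,f_2): lcm = p^2r. S = pqr + p^2 + qr + p.
  reduce S modulo (f_1, f_2):
  remainder q^2r + pq ≠ 0; add k_3 = q^2r + pq to the basis.

The other S-polynomials (S(f_1,k_3), S(f_2,k_3)) all reduce to 0 modulo the current basis, so we have a Gröbner basis.
Inter-reduce: drop elements whose leading term is divisible by another's, tail-reduce, and make monic.
Reduced Gröbner basis: {q^2r + pq, p^2 + p + q, pr + qr + p + r + 1}.
Label its elements g_1 = q^2r + pq, g_2 = p^2 + p + q, g_3 = pr + qr + p + r + 1.

Reduce h = p^2 + pr + qr + q + r + 1 modulo G:
  leading term p^2: subtract (1)·g_2 from p^2 + pr + qr + q + r + 1 → pr + qr + p + r + 1
  leading term pr: subtract (1)·g_3 from pr + qr + p + r + 1 → 0
  normal form = 0.
Since the normal form is 0, h ∈ I.

p^2 + pr + qr + q + r + 1 lies in I (it reduces to 0).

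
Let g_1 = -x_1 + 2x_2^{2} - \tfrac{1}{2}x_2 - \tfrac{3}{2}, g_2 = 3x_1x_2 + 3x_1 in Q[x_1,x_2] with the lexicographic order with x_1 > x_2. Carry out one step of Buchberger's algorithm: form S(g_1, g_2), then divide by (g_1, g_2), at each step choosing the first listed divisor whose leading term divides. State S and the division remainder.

S(g_1, g_2) = -x_1 - 2x_2^{3} + \tfrac{1}{2}x_2^{2} + \tfrac{3}{2}x_2; remainder on division = -2x_2^{3} - \tfrac{3}{2}x_2^{2} + 2x_2 + \tfrac{3}{2}.

lcm(LM(g_1), LM(g_2)) = x_1x_2.
S = (lcm/LT(g_1))·g_1 − (lcm/LT(g_2))·g_2 = -x_1 - 2x_2^{3} + \tfrac{1}{2}x_2^{2} + \tfrac{3}{2}x_2.
Reduce S modulo (g_1, g_2) in that order:
  leading term x_1: subtract (1)·g_1 from -x_1 - 2x_2^{3} + \tfrac{1}{2}x_2^{2} + \tfrac{3}{2}x_2 → -2x_2^{3} - \tfrac{3}{2}x_2^{2} + 2x_2 + \tfrac{3}{2}
  leading term x_2^{3}: no divisor's leading term divides it; move -2x_2^{3} to the remainder.
  leading term x_2^{2}: no divisor's leading term divides it; move -\tfrac{3}{2}x_2^{2} to the remainder.
  leading term x_2: no divisor's leading term divides it; move 2x_2 to the remainder.
  leading term 1: no divisor's leading term divides it; move \tfrac{3}{2} to the remainder.
The remainder -2x_2^{3} - \tfrac{3}{2}x_2^{2} + 2x_2 + \tfrac{3}{2} is nonzero, so it would be added as the next basis element.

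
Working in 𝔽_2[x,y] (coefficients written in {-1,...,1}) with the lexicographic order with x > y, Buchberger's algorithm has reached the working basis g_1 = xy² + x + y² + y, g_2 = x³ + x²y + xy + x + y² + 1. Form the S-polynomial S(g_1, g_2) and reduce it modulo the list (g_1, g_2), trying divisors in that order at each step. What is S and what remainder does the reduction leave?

lcm(LM(g_1), LM(g_2)) = x³y².
S = (lcm/LT(g_1))·g_1 − (lcm/LT(g_2))·g_2 = x³ + x²y³ + x²y² + x²y + xy³ + xy² + y⁴ + y².
Reduce S modulo (g_1, g_2) in that order:
  leading term x³: subtract (1)·g_2 from x³ + x²y³ + x²y² + x²y + xy³ + xy² + y⁴ + y² → x²y³ + x²y² + xy³ + xy² + xy + x + y⁴ + 1
  leading term x²y³: subtract (xy)·g_1 from x²y³ + x²y² + xy³ + xy² + xy + x + y⁴ + 1 → x²y² + x²y + xy + x + y⁴ + 1
  leading term x²y²: subtract (x)·g_1 from x²y² + x²y + xy + x + y⁴ + 1 → x²y + x² + xy² + x + y⁴ + 1
  leading term x²y: no divisor's leading term divides it; move x²y to the remainder.
  leading term x²: no divisor's leading term divides it; move x² to the remainder.
  leading term xy²: subtract (1)·g_1 from xy² + x + y⁴ + 1 → y⁴ + y² + y + 1
  leading term y⁴: no divisor's leading term divides it; move y⁴ to the remainder.
  leading term y²: no divisor's leading term divides it; move y² to the remainder.
  leading term y: no divisor's leading term divides it; move y to the remainder.
  leading term 1: no divisor's leading term divides it; move 1 to the remainder.
The remainder x²y + x² + y⁴ + y² + y + 1 is nonzero, so it would be added as the next basis element.
This is the inner loop of Buchberger's algorithm — each nonzero remainder becomes a new basis element.

S(g_1, g_2) = x³ + x²y³ + x²y² + x²y + xy³ + xy² + y⁴ + y²; remainder on division = x²y + x² + y⁴ + y² + y + 1.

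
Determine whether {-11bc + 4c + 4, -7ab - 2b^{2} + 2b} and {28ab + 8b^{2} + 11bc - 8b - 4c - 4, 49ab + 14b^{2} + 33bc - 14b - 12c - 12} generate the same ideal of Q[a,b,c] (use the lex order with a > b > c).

Since reduced Gröbner bases are canonical representatives of ideals under a given ordering, it suffices to compute and compare them.
Buchberger on the first generating set:
f_1 = -11bc + 4c + 4, LT = bc.
f_2 = -7ab - 2b^{2} + 2b, LT = ab.

S(f_1,f_2): lcm = abc. S = -\tfrac{4}{11}ac - \tfrac{4}{11}a - \tfrac{2}{7}b^{2}c + \tfrac{2}{7}bc.
  leading term ac: no divisor's leading term divides it; move -\tfrac{4}{11}ac to the remainder.
  leading term a: no divisor's leading term divides it; move -\tfrac{4}{11}a to the remainder.
  leading term b^{2}c: subtract (\tfrac{2}{77}b)·f_1 from -\tfrac{2}{7}b^{2}c + \tfrac{2}{7}bc → \tfrac{2}{11}bc - \tfrac{8}{77}b
  leading term bc: subtract (-\tfrac{2}{121})·f_1 from \tfrac{2}{11}bc - \tfrac{8}{77}b → -\tfrac{8}{77}b + \tfrac{8}{121}c + \tfrac{8}{121}
  leading term b: no divisor's leading term divides it; move -\tfrac{8}{77}b to the remainder.
  leading term c: no divisor's leading term divides it; move \tfrac{8}{121}c to the remainder.
  leading term 1: no divisor's leading term divides it; move \tfrac{8}{121} to the remainder.
  remainder -\tfrac{4}{11}ac - \tfrac{4}{11}a - \tfrac{8}{77}b + \tfrac{8}{121}c + \tfrac{8}{121} ≠ 0; add g_3 = -\tfrac{4}{11}ac - \tfrac{4}{11}a - \tfrac{8}{77}b + \tfrac{8}{121}c + \tfrac{8}{121} to the basis.

The other S-polynomials (S(f_1,g_3), S(f_2,g_3)) all reduce to 0 modulo the current basis, so we have a Gröbner basis.
Inter-reduce: drop elements whose leading term is divisible by another's, tail-reduce, and make monic.
Reduced Gröbner basis: {ab + \tfrac{2}{7}b^{2} - \tfrac{2}{7}b, ac + a + \tfrac{2}{7}b - \tfrac{2}{11}c - \tfrac{2}{11}, bc - \tfrac{4}{11}c - \tfrac{4}{11}}.

Buchberger on the second generating set:
h_1 = 28ab + 8b^{2} + 11bc - 8b - 4c - 4, LT = ab.
h_2 = 49ab + 14b^{2} + 33bc - 14b - 12c - 12, LT = ab.

S(h_1,h_2): lcm = ab. S = -\tfrac{55}{196}bc + \tfrac{5}{49}c + \tfrac{5}{49}.
  leading term bc: no divisor's leading term divides it; move -\tfrac{55}{196}bc to the remainder.
  leading term c: no divisor's leading term divides it; move \tfrac{5}{49}c to the remainder.
  leading term 1: no divisor's leading term divides it; move \tfrac{5}{49} to the remainder.
  remainder -\tfrac{55}{196}bc + \tfrac{5}{49}c + \tfrac{5}{49} ≠ 0; add k_3 = -\tfrac{55}{196}bc + \tfrac{5}{49}c + \tfrac{5}{49} to the basis.

S(h_1,k_3): lcm = abc. S = \tfrac{4}{11}ac + \tfrac{4}{11}a + \tfrac{2}{7}b^{2}c + \tfrac{11}{28}bc^{2} - \tfrac{2}{7}bc - \tfrac{1}{7}c^{2} - \tfrac{1}{7}c.
  leading term ac: no divisor's leading term divides it; move \tfrac{4}{11}ac to the remainder.
  leading term a: no divisor's leading term divides it; move \tfrac{4}{11}a to the remainder.
  leading term b^{2}c: subtract (-\tfrac{56}{55}b)·k_3 from \tfrac{2}{7}b^{2}c + \tfrac{11}{28}bc^{2} - \tfrac{2}{7}bc - \tfrac{1}{7}c^{2} - \tfrac{1}{7}c → \tfrac{11}{28}bc^{2} - \tfrac{2}{11}bc + \tfrac{8}{77}b - \tfrac{1}{7}c^{2} - \tfrac{1}{7}c
  leading term bc^{2}: subtract (-\tfrac{7}{5}c)·k_3 from \tfrac{11}{28}bc^{2} - \tfrac{2}{11}bc + \tfrac{8}{77}b - \tfrac{1}{7}c^{2} - \tfrac{1}{7}c → -\tfrac{2}{11}bc + \tfrac{8}{77}b
  leading term bc: subtract (\tfrac{392}{605})·k_3 from -\tfrac{2}{11}bc + \tfrac{8}{77}b → \tfrac{8}{77}b - \tfrac{8}{121}c - \tfrac{8}{121}
  leading term b: no divisor's leading term divides it; move \tfrac{8}{77}b to the remainder.
  leading term c: no divisor's leading term divides it; move -\tfrac{8}{121}c to the remainder.
  leading term 1: no divisor's leading term divides it; move -\tfrac{8}{121} to the remainder.
  remainder \tfrac{4}{11}ac + \tfrac{4}{11}a + \tfrac{8}{77}b - \tfrac{8}{121}c - \tfrac{8}{121} ≠ 0; add k_4 = \tfrac{4}{11}ac + \tfrac{4}{11}a + \tfrac{8}{77}b - \tfrac{8}{121}c - \tfrac{8}{121} to the basis.

The other S-polynomials (S(h_2,k_3), S(h_1,k_4), S(h_2,k_4), S(k_3,k_4)) all reduce to 0 modulo the current basis, so we have a Gröbner basis.
Inter-reduce: drop elements whose leading term is divisible by another's, tail-reduce, and make monic.
Reduced Gröbner basis: {ab + \tfrac{2}{7}b^{2} - \tfrac{2}{7}b, ac + a + \tfrac{2}{7}b - \tfrac{2}{11}c - \tfrac{2}{11}, bc - \tfrac{4}{11}c - \tfrac{4}{11}}.

These coincide, so the ideals are equal.

Yes, the ideals are equal.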